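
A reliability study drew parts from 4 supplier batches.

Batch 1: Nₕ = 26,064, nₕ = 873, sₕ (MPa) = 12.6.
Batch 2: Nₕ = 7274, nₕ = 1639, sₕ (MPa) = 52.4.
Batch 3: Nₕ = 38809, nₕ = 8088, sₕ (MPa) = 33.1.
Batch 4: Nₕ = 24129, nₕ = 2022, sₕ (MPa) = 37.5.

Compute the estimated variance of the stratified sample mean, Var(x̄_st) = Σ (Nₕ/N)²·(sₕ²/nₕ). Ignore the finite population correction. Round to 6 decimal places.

N = 96276; Wₕ = Nₕ/N.
batch 1: (26064/96276)²·12.6²/873 = 0.013328243
batch 2: (7274/96276)²·52.4²/1639 = 0.009563000
batch 3: (38809/96276)²·33.1²/8088 = 0.022011198
batch 4: (24129/96276)²·37.5²/2022 = 0.043684157
Sum = 0.088586597 → 0.088587.

0.088587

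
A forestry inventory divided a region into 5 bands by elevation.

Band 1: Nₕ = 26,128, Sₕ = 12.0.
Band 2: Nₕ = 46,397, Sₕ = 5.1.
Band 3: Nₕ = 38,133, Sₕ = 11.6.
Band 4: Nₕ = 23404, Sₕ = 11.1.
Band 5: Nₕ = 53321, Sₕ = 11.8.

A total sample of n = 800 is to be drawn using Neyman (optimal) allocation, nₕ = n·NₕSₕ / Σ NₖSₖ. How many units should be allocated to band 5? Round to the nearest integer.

268

Σ NₕSₕ = 26128·12.0 + 46397·5.1 + 38133·11.6 + 23404·11.1 + 53321·11.8 = 1881475.7.
Share for 5: 629187.8/1881475.7 = 0.33441.
n_5 = 800 × 0.33441 = 267.529... → 268.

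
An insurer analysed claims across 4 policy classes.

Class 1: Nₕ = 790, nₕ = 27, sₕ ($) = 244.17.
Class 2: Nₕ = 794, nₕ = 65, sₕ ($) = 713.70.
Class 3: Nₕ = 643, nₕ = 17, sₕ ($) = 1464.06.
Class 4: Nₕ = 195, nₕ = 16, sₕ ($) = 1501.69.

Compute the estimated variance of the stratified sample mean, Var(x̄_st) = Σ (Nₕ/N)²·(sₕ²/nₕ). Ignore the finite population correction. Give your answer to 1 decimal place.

N = 2422; Wₕ = Nₕ/N.
class 1: (790/2422)²·244.17²/27 = 234.9237
class 2: (794/2422)²·713.70²/65 = 842.1913
class 3: (643/2422)²·1464.06²/17 = 8886.7405
class 4: (195/2422)²·1501.69²/16 = 913.6115
Sum = 10877.4669 → 10877.5.

10877.5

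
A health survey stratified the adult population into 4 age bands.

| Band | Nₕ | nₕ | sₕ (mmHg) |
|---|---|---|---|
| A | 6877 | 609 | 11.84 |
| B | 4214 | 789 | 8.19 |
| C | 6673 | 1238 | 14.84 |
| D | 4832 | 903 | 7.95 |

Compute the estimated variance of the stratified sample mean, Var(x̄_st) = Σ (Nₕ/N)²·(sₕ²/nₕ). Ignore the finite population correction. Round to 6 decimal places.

0.042993

N = 22596; Wₕ = Nₕ/N.
band A: (6877/22596)²·11.84²/609 = 0.021321661
band B: (4214/22596)²·8.19²/789 = 0.002956764
band C: (6673/22596)²·14.84²/1238 = 0.015514089
band D: (4832/22596)²·7.95²/903 = 0.003200643
Sum = 0.042993157 → 0.042993.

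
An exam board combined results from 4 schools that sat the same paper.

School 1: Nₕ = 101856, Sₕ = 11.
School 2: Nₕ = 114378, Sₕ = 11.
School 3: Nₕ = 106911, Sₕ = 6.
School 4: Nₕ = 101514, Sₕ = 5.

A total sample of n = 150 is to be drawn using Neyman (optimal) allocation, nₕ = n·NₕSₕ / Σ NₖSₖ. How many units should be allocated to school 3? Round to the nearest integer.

1: NₕSₕ = 101856·11 = 1120416
2: NₕSₕ = 114378·11 = 1258158
3: NₕSₕ = 106911·6 = 641466
4: NₕSₕ = 101514·5 = 507570
Σ NₕSₕ = 3527610.
n_3 = 150·641466/3527610 = 27.276... → 27.

27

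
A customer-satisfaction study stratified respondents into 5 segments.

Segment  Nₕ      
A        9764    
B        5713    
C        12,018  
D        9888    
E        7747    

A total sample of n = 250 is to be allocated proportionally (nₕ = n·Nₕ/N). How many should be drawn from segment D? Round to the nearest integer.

55

Share of segment D = 9888/45130 = 0.21910.
Allocate 250 × 0.21910 = 54.775... → 55.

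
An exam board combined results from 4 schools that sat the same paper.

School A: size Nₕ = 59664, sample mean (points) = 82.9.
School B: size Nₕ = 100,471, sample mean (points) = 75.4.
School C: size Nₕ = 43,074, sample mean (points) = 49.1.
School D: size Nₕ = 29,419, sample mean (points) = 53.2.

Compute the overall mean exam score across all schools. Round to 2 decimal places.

N = 232628; weights Wₕ = Nₕ/N = (0.2565, 0.4319, 0.1852, 0.1265).
x̄_st = Σ Wₕ·x̄ₕ = 0.2565·82.9 + 0.4319·75.4 + 0.1852·49.1 + 0.1265·53.2 ≈ 69.6463...
→ 69.65.

69.65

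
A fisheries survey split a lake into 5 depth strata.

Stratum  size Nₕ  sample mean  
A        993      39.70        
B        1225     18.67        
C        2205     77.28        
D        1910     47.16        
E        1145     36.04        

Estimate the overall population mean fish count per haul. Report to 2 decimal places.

48.68

N = 993 + 1225 + 2205 + 1910 + 1145 = 7478.
Overall mean = Σ (Nₕ/N)·x̄ₕ — weight by population share, not a simple average.
Σ Nₕx̄ₕ = 993·39.70 + 1225·18.67 + 2205·77.28 + 1910·47.16 + 1145·36.04 = 39422.1 + 22870.75 + 170402.4 + 90075.6 + 41265.8 = 364036.65.
Divide by N: 364036.65 / 7478 = 48.6810... → 48.68.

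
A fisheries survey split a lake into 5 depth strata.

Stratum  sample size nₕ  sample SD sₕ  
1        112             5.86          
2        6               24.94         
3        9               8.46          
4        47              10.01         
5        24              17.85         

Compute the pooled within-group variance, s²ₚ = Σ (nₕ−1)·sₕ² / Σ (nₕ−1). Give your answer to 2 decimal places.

100.68

1: (112−1)·5.86² = 111·34.3396 = 3811.6956
2: (6−1)·24.94² = 5·622.0036 = 3110.018
3: (9−1)·8.46² = 8·71.5716 = 572.5728
4: (47−1)·10.01² = 46·100.2001 = 4609.2046
5: (24−1)·17.85² = 23·318.6225 = 7328.3175
Numerator = 19431.8085; denominator = Σ(nₕ−1) = 193.
s²ₚ = 19431.8085/193 = 100.6829... → 100.68.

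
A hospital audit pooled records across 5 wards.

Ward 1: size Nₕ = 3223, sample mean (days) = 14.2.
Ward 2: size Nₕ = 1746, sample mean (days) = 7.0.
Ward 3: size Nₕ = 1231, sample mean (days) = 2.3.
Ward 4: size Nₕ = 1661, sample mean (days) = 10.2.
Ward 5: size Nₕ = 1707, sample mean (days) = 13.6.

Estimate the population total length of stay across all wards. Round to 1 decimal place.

100977.3

1: 3223·14.2 = 45766.6
2: 1746·7.0 = 12222
3: 1231·2.3 = 2831.3
4: 1661·10.2 = 16942.2
5: 1707·13.6 = 23215.2
τ̂ = Σ Nₕx̄ₕ = 100977.3.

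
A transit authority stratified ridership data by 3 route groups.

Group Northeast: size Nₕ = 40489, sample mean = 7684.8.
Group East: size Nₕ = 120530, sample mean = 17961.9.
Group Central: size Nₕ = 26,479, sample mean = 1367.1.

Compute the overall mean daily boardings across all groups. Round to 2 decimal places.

N = 40489 + 120530 + 26479 = 187498.
Overall mean = Σ (Nₕ/N)·x̄ₕ — weight by population share, not a simple average.
Σ Nₕx̄ₕ = 40489·7684.8 + 120530·17961.9 + 26479·1367.1 = 311149867.2 + 2164947807 + 36199440.9 = 2512297115.1.
Divide by N: 2512297115.1 / 187498 = 13399.0609... → 13399.06.

13399.06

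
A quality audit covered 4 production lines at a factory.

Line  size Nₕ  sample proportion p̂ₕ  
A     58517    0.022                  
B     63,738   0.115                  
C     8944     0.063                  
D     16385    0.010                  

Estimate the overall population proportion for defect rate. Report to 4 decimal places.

0.0633

N = 58517 + 63738 + 8944 + 16385 = 147584.
Overall proportion = Σ (Nₕ/N)·p̂ₕ.
Σ Nₕp̂ₕ = 1287.374 + 7329.87 + 563.472 + 163.85 = 9344.566.
9344.566 / 147584 = 0.063317... → 0.0633.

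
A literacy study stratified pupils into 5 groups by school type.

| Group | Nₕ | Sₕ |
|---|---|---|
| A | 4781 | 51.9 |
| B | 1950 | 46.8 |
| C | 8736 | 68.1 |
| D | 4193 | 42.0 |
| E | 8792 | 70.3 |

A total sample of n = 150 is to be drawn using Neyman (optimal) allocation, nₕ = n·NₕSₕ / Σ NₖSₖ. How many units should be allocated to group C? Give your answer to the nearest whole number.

Σ NₕSₕ = 4781·51.9 + 1950·46.8 + 8736·68.1 + 4193·42.0 + 8792·70.3 = 1728499.1.
Share for C: 594921.6/1728499.1 = 0.34418.
n_C = 150 × 0.34418 = 51.628... → 52.

52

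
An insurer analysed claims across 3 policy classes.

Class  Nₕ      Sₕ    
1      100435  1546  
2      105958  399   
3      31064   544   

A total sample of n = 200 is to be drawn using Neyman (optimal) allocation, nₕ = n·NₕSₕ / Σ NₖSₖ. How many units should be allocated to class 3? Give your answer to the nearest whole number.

Σ NₕSₕ = 100435·1546 + 105958·399 + 31064·544 = 214448568.
Share for 3: 16898816/214448568 = 0.07880.
n_3 = 200 × 0.07880 = 15.760... → 16.

16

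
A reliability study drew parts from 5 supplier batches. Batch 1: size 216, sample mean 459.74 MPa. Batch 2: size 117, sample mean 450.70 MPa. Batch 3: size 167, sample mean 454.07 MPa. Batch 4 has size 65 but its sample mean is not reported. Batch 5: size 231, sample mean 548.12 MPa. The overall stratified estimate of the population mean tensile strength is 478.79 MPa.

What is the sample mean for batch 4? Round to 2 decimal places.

409.78

N = 216 + 117 + 167 + 65 + 231 = 796.
Overall total = μ·N = 478.79·796 = 381116.84.
Subtract the known strata: 216·459.74 + 117·450.70 + 167·454.07 + 231·548.12 = 354481.15.
Remaining total for batch 4: 381116.84 − 354481.15 = 26635.69.
Divide by its size: 26635.69 / 65 = 409.7798... → 409.78.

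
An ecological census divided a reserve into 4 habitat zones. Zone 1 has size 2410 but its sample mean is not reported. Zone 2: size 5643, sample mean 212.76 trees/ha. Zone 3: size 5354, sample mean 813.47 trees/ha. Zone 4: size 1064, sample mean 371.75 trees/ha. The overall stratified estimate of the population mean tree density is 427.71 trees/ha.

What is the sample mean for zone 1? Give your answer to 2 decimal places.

N = 2410 + 5643 + 5354 + 1064 = 14471.
Overall total = μ·N = 427.71·14471 = 6189391.41.
Subtract the known strata: 5643·212.76 + 5354·813.47 + 1064·371.75 = 5951465.06.
Remaining total for zone 1: 6189391.41 − 5951465.06 = 237926.35.
Divide by its size: 237926.35 / 2410 = 98.7246... → 98.72.

98.72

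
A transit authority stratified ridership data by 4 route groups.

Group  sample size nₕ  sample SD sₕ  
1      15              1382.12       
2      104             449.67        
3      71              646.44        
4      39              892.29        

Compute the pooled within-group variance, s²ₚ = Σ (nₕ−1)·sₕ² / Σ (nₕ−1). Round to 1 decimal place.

475899.2

Degrees of freedom: 14 + 103 + 70 + 38 = 225.
Σ(nₕ−1)sₕ² = 14·1910255.6944 + 103·202203.1089 + 70·417884.6736 + 38·796181.4441 = 107077321.9661.
s²ₚ = 107077321.9661 / 225 = 475899.209... → 475899.2.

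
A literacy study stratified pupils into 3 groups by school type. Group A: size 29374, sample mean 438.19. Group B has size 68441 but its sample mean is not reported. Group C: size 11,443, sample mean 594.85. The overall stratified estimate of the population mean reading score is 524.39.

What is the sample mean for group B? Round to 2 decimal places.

N = 29374 + 68441 + 11443 = 109258.
Overall total = μ·N = 524.39·109258 = 57293802.62.
Subtract the known strata: 29374·438.19 + 11443·594.85 = 19678261.61.
Remaining total for group B: 57293802.62 − 19678261.61 = 37615541.01.
Divide by its size: 37615541.01 / 68441 = 549.6054... → 549.61.

549.61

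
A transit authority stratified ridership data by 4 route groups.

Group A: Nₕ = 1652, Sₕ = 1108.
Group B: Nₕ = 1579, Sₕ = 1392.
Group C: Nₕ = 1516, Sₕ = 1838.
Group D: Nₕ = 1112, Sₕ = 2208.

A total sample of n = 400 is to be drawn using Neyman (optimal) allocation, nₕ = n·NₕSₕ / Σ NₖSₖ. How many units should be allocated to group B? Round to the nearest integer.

Σ NₕSₕ = 1652·1108 + 1579·1392 + 1516·1838 + 1112·2208 = 9270088.
Share for B: 2197968/9270088 = 0.23710.
n_B = 400 × 0.23710 = 94.841... → 95.

95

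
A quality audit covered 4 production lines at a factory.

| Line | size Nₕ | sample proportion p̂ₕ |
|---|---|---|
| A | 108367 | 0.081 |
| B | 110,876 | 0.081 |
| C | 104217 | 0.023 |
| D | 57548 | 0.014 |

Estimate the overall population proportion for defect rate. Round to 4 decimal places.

0.0550

N = 108367 + 110876 + 104217 + 57548 = 381008.
Overall proportion = Σ (Nₕ/N)·p̂ₕ.
Σ Nₕp̂ₕ = 8777.727 + 8980.956 + 2396.991 + 805.672 = 20961.346.
20961.346 / 381008 = 0.055016... → 0.0550.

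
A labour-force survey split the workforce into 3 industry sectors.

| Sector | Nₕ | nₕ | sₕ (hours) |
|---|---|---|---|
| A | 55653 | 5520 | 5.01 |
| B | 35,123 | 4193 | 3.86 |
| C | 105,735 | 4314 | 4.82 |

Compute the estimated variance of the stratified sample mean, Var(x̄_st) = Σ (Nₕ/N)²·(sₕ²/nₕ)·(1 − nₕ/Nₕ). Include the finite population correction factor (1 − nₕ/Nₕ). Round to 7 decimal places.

N = 196511; Wₕ = Nₕ/N.
sector A: (55653/196511)²·5.01²/5520·(1 − 5520/55653) = 0.0003285299
sector B: (35123/196511)²·3.86²/4193·(1 − 4193/35123) = 0.0000999649
sector C: (105735/196511)²·4.82²/4314·(1 − 4314/105735) = 0.0014955015
Sum = 0.0019239963 → 0.0019240.

0.0019240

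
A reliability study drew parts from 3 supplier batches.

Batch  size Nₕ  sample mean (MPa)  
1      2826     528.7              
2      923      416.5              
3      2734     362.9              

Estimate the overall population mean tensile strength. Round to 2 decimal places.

442.80

N = 6483; weights Wₕ = Nₕ/N = (0.4359, 0.1424, 0.4217).
x̄_st = Σ Wₕ·x̄ₕ = 0.4359·528.7 + 0.1424·416.5 + 0.4217·362.9 ≈ 442.8049...
→ 442.80.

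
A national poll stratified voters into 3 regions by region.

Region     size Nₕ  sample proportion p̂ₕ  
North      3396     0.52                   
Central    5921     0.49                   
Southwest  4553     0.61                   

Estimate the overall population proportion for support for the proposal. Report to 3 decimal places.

0.537

Wₕ = Nₕ/N with N = 13870: 0.2448, 0.4269, 0.3283.
p̂_st = 0.2448·0.52 + 0.4269·0.49 + 0.3283·0.61 ≈ 0.53674... → 0.537.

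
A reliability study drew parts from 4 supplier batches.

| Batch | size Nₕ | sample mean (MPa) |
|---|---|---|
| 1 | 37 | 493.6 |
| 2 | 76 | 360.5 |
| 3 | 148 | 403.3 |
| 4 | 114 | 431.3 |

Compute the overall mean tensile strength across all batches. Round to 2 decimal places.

412.05

N = 375; weights Wₕ = Nₕ/N = (0.0987, 0.2027, 0.3947, 0.3040).
x̄_st = Σ Wₕ·x̄ₕ = 0.0987·493.6 + 0.2027·360.5 + 0.3947·403.3 + 0.3040·431.3 ≈ 412.0475...
→ 412.05.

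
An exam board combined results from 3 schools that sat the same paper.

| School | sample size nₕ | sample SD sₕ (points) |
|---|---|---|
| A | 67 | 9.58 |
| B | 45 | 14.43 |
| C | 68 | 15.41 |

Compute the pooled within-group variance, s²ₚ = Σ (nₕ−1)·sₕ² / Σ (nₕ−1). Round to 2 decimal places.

A: (67−1)·9.58² = 66·91.7764 = 6057.2424
B: (45−1)·14.43² = 44·208.2249 = 9161.8956
C: (68−1)·15.41² = 67·237.4681 = 15910.3627
Numerator = 31129.5007; denominator = Σ(nₕ−1) = 177.
s²ₚ = 31129.5007/177 = 175.8729... → 175.87.

175.87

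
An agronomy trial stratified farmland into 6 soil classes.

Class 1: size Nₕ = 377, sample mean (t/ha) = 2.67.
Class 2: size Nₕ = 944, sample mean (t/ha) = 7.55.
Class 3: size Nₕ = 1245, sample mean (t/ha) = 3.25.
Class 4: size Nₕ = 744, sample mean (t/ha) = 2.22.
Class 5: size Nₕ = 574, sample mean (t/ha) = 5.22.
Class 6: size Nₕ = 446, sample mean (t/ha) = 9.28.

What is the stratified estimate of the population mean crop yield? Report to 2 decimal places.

x̄_st = (Σ Nₕx̄ₕ) / (Σ Nₕ) = (377·2.67 + 944·7.55 + 1245·3.25 + 744·2.22 + 574·5.22 + 446·9.28) / 4330
= 20966.88 / 4330 = 4.8422... → 4.84.

4.84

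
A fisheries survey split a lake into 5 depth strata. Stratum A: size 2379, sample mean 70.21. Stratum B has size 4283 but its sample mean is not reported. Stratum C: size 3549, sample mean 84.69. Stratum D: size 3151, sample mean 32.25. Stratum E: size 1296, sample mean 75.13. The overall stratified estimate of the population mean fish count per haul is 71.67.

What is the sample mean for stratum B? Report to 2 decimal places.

89.65

N = 2379 + 4283 + 3549 + 3151 + 1296 = 14658.
Overall total = μ·N = 71.67·14658 = 1050538.86.
Subtract the known strata: 2379·70.21 + 3549·84.69 + 3151·32.25 + 1296·75.13 = 666582.63.
Remaining total for stratum B: 1050538.86 − 666582.63 = 383956.23.
Divide by its size: 383956.23 / 4283 = 89.6466... → 89.65.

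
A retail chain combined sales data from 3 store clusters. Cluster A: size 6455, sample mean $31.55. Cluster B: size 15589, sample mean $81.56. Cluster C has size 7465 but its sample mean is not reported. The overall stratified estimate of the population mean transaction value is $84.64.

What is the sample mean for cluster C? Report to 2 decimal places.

Σ Nₕx̄ₕ = N·μ, so 7465·x̄_C = 29509·84.64 − (6455·31.55 + 15589·81.56).
= 2497641.76 − 1475094.09 = 1022547.67.
x̄_C = 1022547.67 / 7465 = 136.9789... → 136.98.

136.98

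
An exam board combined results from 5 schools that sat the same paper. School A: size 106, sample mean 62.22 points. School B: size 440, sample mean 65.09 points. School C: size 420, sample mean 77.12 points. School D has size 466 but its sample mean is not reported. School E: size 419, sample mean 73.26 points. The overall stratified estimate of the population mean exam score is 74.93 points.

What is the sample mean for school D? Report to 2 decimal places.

86.64

Σ Nₕx̄ₕ = N·μ, so 466·x̄_D = 1851·74.93 − (106·62.22 + 440·65.09 + 420·77.12 + 419·73.26).
= 138695.43 − 98321.26 = 40374.17.
x̄_D = 40374.17 / 466 = 86.6398... → 86.64.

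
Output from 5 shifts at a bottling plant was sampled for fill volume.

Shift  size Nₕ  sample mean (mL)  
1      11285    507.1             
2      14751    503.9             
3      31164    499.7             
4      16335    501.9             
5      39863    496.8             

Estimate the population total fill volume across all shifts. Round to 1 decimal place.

Estimate total by summing Nₕ·x̄ₕ over strata.
11285·507.1 + 14751·503.9 + 31164·499.7 + 16335·501.9 + 39863·496.8 = 5722623.5 + 7433028.9 + 15572650.8 + 8198536.5 + 19803938.4 = 56730778.1.

56730778.1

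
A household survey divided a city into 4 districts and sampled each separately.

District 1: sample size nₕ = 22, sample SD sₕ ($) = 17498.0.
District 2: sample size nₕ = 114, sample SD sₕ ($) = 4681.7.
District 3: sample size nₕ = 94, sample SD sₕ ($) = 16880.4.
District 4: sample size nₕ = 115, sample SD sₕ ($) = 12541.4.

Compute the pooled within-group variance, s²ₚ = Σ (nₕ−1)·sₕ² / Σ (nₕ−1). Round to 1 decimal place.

1: (22−1)·17498.0² = 21·306180004 = 6429780084
2: (114−1)·4681.7² = 113·21918314.89 = 2476769582.57
3: (94−1)·16880.4² = 93·284947904.16 = 26500155086.88
4: (115−1)·12541.4² = 114·157286713.96 = 17930685391.44
Numerator = 53337390144.89; denominator = Σ(nₕ−1) = 341.
s²ₚ = 53337390144.89/341 = 156414633.856... → 156414633.9.

156414633.9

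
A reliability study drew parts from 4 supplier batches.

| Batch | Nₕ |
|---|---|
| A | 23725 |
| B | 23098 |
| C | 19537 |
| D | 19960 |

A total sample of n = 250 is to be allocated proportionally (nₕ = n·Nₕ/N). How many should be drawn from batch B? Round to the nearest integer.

N = 23725 + 23098 + 19537 + 19960 = 86320.
n_B = 250·23098/86320 = 66.896... → 67.

67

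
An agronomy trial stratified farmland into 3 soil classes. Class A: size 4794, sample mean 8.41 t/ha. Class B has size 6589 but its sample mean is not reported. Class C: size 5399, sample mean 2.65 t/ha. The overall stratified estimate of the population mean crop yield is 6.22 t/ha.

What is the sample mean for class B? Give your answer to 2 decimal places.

N = 4794 + 6589 + 5399 = 16782.
Overall total = μ·N = 6.22·16782 = 104384.04.
Subtract the known strata: 4794·8.41 + 5399·2.65 = 54624.89.
Remaining total for class B: 104384.04 − 54624.89 = 49759.15.
Divide by its size: 49759.15 / 6589 = 7.5519... → 7.55.

7.55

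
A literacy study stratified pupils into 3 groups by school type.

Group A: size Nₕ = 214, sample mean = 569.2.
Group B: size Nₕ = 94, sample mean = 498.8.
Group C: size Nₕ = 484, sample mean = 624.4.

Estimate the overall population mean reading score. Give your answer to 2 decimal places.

N = 214 + 94 + 484 = 792.
Weight each subgroup mean by Nₕ/N and sum.
Σ Nₕx̄ₕ = 214·569.2 + 94·498.8 + 484·624.4 = 121808.8 + 46887.2 + 302209.6 = 470905.6.
Divide by N: 470905.6 / 792 = 594.5778... → 594.58.

594.58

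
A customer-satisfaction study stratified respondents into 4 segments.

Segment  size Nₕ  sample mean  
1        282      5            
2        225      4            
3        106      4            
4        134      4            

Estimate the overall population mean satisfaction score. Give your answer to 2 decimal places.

N = 282 + 225 + 106 + 134 = 747.
Overall mean = Σ (Nₕ/N)·x̄ₕ — weight by population share, not a simple average.
Σ Nₕx̄ₕ = 282·5 + 225·4 + 106·4 + 134·4 = 1410 + 900 + 424 + 536 = 3270.
Divide by N: 3270 / 747 = 4.3775... → 4.38.

4.38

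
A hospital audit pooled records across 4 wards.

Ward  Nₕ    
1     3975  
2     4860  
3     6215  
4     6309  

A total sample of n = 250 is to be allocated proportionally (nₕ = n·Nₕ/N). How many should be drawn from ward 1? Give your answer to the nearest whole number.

N = 3975 + 4860 + 6215 + 6309 = 21359.
n_1 = 250·3975/21359 = 46.526... → 47.

47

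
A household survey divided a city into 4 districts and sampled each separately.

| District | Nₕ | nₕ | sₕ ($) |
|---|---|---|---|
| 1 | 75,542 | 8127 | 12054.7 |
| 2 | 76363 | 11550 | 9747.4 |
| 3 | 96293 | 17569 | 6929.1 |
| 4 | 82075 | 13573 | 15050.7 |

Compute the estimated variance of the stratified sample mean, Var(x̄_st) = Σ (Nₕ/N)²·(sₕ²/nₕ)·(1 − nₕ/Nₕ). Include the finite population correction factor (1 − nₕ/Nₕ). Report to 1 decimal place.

N = 330273; Wₕ = Nₕ/N.
district 1: (75542/330273)²·12054.7²/8127·(1 − 8127/75542) = 834.7981
district 2: (76363/330273)²·9747.4²/11550·(1 − 11550/76363) = 373.2455
district 3: (96293/330273)²·6929.1²/17569·(1 − 17569/96293) = 189.9163
district 4: (82075/330273)²·15050.7²/13573·(1 − 13573/82075) = 860.2121
Sum = 2258.1720 → 2258.2.

2258.2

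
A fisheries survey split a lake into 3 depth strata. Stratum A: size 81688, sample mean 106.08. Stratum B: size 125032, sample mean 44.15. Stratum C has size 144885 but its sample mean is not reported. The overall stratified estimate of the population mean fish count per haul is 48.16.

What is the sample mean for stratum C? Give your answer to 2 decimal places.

18.96

Σ Nₕx̄ₕ = N·μ, so 144885·x̄_C = 351605·48.16 − (81688·106.08 + 125032·44.15).
= 16933296.8 − 14185625.84 = 2747670.96.
x̄_C = 2747670.96 / 144885 = 18.9645... → 18.96.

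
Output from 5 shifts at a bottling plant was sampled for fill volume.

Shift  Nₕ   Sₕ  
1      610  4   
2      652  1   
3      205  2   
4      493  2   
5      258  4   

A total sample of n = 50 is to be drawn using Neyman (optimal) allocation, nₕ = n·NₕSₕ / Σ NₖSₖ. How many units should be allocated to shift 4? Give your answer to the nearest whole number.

9

1: NₕSₕ = 610·4 = 2440
2: NₕSₕ = 652·1 = 652
3: NₕSₕ = 205·2 = 410
4: NₕSₕ = 493·2 = 986
5: NₕSₕ = 258·4 = 1032
Σ NₕSₕ = 5520.
n_4 = 50·986/5520 = 8.931... → 9.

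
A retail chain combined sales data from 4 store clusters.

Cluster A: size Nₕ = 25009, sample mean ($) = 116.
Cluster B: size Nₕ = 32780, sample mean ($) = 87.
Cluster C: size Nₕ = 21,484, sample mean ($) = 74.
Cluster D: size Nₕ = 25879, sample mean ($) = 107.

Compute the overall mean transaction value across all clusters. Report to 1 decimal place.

96.2

x̄_st = (Σ Nₕx̄ₕ) / (Σ Nₕ) = (25009·116 + 32780·87 + 21484·74 + 25879·107) / 105152
= 10111773 / 105152 = 96.163... → 96.2.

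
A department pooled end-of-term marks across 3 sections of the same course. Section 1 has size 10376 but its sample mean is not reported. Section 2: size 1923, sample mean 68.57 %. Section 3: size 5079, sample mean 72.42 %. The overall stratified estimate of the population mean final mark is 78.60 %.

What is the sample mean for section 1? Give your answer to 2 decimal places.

83.48

Σ Nₕx̄ₕ = N·μ, so 10376·x̄_1 = 17378·78.60 − (1923·68.57 + 5079·72.42).
= 1365910.8 − 499681.29 = 866229.51.
x̄_1 = 866229.51 / 10376 = 83.4840... → 83.48.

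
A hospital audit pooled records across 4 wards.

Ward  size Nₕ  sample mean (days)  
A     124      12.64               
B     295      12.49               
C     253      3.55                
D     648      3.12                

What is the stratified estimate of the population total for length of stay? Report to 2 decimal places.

8171.82

Population total = Σ Nₕ·x̄ₕ (each stratum's size times its mean).
124·12.64 + 295·12.49 + 253·3.55 + 648·3.12 = 1567.36 + 3684.55 + 898.15 + 2021.76 = 8171.82.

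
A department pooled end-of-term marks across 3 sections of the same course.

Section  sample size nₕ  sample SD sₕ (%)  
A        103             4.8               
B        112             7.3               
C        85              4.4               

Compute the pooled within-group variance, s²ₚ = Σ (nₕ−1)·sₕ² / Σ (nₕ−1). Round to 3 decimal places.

Degrees of freedom: 102 + 111 + 84 = 297.
Σ(nₕ−1)sₕ² = 102·23.04 + 111·53.29 + 84·19.36 = 9891.51.
s²ₚ = 9891.51 / 297 = 33.30475... → 33.305.

33.305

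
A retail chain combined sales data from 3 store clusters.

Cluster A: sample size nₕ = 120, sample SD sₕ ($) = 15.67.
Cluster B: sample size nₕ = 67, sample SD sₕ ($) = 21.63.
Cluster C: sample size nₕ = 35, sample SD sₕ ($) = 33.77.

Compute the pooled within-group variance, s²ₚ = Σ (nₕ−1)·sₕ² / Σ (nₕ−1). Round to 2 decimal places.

Degrees of freedom: 119 + 66 + 34 = 219.
Σ(nₕ−1)sₕ² = 119·245.5489 + 66·467.8569 + 34·1140.4129 = 98872.9131.
s²ₚ = 98872.9131 / 219 = 451.4745... → 451.47.

451.47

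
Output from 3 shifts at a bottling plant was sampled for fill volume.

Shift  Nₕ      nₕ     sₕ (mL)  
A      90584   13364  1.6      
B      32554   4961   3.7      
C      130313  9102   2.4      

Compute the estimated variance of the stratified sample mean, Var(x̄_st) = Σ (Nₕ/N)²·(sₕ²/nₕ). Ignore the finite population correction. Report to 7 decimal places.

N = 253451. Term for each stratum: Wₕ²sₕ²/nₕ.
Var(x̄_st) = 0.0000244691 + 0.0000455255 + 0.0001672912 = 0.0002372859 → 0.0002373.

0.0002373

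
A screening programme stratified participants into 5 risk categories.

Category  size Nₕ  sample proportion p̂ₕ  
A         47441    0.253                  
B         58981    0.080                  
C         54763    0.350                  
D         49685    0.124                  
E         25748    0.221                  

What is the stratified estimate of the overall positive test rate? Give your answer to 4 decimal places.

Wₕ = Nₕ/N with N = 236618: 0.2005, 0.2493, 0.2314, 0.2100, 0.1088.
p̂_st = 0.2005·0.253 + 0.2493·0.080 + 0.2314·0.350 + 0.2100·0.124 + 0.1088·0.221 ≈ 0.201757... → 0.2018.

0.2018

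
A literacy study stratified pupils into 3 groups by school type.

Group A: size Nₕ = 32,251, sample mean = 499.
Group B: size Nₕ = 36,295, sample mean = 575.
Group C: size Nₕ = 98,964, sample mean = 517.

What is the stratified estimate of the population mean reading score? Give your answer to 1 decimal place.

x̄_st = (Σ Nₕx̄ₕ) / (Σ Nₕ) = (32251·499 + 36295·575 + 98964·517) / 167510
= 88127262 / 167510 = 526.101... → 526.1.

526.1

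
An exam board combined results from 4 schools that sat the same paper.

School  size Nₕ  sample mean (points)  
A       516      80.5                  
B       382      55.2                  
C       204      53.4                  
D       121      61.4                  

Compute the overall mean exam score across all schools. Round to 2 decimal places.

N = 1223; weights Wₕ = Nₕ/N = (0.4219, 0.3123, 0.1668, 0.0989).
x̄_st = Σ Wₕ·x̄ₕ = 0.4219·80.5 + 0.3123·55.2 + 0.1668·53.4 + 0.0989·61.4 ≈ 66.1876...
→ 66.19.

66.19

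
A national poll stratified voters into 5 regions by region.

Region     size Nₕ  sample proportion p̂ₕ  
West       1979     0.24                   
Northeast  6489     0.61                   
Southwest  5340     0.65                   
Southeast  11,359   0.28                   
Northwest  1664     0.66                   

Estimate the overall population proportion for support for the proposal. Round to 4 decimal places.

0.4541

N = 1979 + 6489 + 5340 + 11359 + 1664 = 26831.
Overall proportion = Σ (Nₕ/N)·p̂ₕ.
Σ Nₕp̂ₕ = 474.96 + 3958.29 + 3471 + 3180.52 + 1098.24 = 12183.01.
12183.01 / 26831 = 0.454065... → 0.4541.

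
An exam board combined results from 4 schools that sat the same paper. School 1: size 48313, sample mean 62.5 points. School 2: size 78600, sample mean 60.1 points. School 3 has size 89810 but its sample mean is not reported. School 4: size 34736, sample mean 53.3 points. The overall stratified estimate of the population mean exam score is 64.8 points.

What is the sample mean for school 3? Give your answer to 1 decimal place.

N = 48313 + 78600 + 89810 + 34736 = 251459.
Overall total = μ·N = 64.8·251459 = 16294543.2.
Subtract the known strata: 48313·62.5 + 78600·60.1 + 34736·53.3 = 9594851.3.
Remaining total for school 3: 16294543.2 − 9594851.3 = 6699691.9.
Divide by its size: 6699691.9 / 89810 = 74.599... → 74.6.

74.6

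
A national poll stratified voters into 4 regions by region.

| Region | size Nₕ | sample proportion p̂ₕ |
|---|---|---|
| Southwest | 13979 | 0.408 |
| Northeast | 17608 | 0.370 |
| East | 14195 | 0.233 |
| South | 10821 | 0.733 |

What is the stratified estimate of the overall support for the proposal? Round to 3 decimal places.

0.414

N = 13979 + 17608 + 14195 + 10821 = 56603.
Overall proportion = Σ (Nₕ/N)·p̂ₕ.
Σ Nₕp̂ₕ = 5703.432 + 6514.96 + 3307.435 + 7931.793 = 23457.62.
23457.62 / 56603 = 0.41442... → 0.414.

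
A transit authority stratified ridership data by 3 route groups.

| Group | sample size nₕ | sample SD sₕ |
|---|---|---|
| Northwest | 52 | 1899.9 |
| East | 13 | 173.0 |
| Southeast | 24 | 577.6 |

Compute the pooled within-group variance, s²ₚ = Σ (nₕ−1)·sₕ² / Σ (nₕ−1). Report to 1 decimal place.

2233989.2

Degrees of freedom: 51 + 12 + 23 = 86.
Σ(nₕ−1)sₕ² = 51·3609620.01 + 12·29929 + 23·333621.76 = 192123068.99.
s²ₚ = 192123068.99 / 86 = 2233989.174... → 2233989.2.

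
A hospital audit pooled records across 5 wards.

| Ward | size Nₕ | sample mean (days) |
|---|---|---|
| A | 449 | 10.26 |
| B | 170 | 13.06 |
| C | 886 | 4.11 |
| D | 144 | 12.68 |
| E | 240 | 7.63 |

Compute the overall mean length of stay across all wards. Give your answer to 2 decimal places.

7.48

N = 1889; weights Wₕ = Nₕ/N = (0.2377, 0.0900, 0.4690, 0.0762, 0.1271).
x̄_st = Σ Wₕ·x̄ₕ = 0.2377·10.26 + 0.0900·13.06 + 0.4690·4.11 + 0.0762·12.68 + 0.1271·7.63 ≈ 7.4778...
→ 7.48.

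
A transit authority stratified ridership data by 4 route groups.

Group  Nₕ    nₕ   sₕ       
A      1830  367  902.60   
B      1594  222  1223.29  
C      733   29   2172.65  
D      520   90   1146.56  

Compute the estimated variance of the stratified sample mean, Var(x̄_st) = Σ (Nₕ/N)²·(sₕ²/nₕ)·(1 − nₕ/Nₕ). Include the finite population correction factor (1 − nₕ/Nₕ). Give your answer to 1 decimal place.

4934.9

N = 4677. Term for each stratum: Wₕ²sₕ²/nₕ·(1−nₕ/Nₕ).
Var(x̄_st) = 271.6973 + 673.9281 + 3839.9311 + 149.3097 = 4934.8662 → 4934.9.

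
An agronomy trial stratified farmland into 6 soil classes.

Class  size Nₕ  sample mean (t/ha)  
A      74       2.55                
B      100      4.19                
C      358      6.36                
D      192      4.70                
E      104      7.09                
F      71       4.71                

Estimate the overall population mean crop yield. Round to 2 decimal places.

5.40

N = 899; weights Wₕ = Nₕ/N = (0.0823, 0.1112, 0.3982, 0.2136, 0.1157, 0.0790).
x̄_st = Σ Wₕ·x̄ₕ = 0.0823·2.55 + 0.1112·4.19 + 0.3982·6.36 + 0.2136·4.70 + 0.1157·7.09 + 0.0790·4.71 ≈ 5.4046...
→ 5.40.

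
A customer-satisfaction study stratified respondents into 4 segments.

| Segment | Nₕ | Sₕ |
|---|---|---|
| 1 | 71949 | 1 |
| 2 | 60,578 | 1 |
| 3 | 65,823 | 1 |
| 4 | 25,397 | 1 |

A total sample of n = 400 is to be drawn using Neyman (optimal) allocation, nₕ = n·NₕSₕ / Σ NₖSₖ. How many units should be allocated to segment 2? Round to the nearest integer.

108

1: NₕSₕ = 71949·1 = 71949
2: NₕSₕ = 60578·1 = 60578
3: NₕSₕ = 65823·1 = 65823
4: NₕSₕ = 25397·1 = 25397
Σ NₕSₕ = 223747.
n_2 = 400·60578/223747 = 108.297... → 108.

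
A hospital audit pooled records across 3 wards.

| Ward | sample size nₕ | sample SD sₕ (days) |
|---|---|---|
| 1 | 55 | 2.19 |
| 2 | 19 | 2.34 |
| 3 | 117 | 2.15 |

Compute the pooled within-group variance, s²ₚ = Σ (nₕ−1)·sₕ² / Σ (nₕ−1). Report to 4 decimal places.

Degrees of freedom: 54 + 18 + 116 = 188.
Σ(nₕ−1)sₕ² = 54·4.7961 + 18·5.4756 + 116·4.6225 = 893.7602.
s²ₚ = 893.7602 / 188 = 4.754044... → 4.7540.

4.7540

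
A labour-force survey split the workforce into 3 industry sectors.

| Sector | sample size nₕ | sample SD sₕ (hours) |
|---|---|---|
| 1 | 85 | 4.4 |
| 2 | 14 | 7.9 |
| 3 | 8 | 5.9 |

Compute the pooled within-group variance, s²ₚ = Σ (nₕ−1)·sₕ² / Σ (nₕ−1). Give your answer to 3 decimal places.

25.781

1: (85−1)·4.4² = 84·19.36 = 1626.24
2: (14−1)·7.9² = 13·62.41 = 811.33
3: (8−1)·5.9² = 7·34.81 = 243.67
Numerator = 2681.24; denominator = Σ(nₕ−1) = 104.
s²ₚ = 2681.24/104 = 25.78115... → 25.781.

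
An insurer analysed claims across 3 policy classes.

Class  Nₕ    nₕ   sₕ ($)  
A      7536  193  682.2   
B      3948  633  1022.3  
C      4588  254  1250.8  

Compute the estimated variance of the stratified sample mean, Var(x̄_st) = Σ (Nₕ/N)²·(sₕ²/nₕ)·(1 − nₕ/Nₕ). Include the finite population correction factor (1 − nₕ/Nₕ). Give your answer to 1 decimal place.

1074.4

N = 16072. Term for each stratum: Wₕ²sₕ²/nₕ·(1−nₕ/Nₕ).
Var(x̄_st) = 516.5837 + 83.6515 + 474.1486 = 1074.3838 → 1074.4.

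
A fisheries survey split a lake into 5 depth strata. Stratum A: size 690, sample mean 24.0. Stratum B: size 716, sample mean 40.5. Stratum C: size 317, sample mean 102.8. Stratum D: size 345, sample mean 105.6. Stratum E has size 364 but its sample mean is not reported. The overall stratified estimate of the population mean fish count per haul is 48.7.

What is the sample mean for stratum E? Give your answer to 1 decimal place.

10.6

N = 690 + 716 + 317 + 345 + 364 = 2432.
Overall total = μ·N = 48.7·2432 = 118438.4.
Subtract the known strata: 690·24.0 + 716·40.5 + 317·102.8 + 345·105.6 = 114577.6.
Remaining total for stratum E: 118438.4 − 114577.6 = 3860.8.
Divide by its size: 3860.8 / 364 = 10.607... → 10.6.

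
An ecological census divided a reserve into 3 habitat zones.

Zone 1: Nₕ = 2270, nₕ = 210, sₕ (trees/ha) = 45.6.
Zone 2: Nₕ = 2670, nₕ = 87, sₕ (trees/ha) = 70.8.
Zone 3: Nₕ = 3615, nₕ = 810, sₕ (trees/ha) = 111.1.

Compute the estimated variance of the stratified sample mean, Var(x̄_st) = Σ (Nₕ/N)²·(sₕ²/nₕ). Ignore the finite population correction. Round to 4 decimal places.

N = 8555; Wₕ = Nₕ/N.
zone 1: (2270/8555)²·45.6²/210 = 0.6971433
zone 2: (2670/8555)²·70.8²/87 = 5.6121563
zone 3: (3615/8555)²·111.1²/810 = 2.7209444
Sum = 9.0302441 → 9.0302.

9.0302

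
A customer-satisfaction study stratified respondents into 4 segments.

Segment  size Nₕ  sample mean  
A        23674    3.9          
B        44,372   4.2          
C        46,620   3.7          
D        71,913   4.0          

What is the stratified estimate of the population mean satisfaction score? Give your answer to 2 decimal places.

3.96

N = 186579; weights Wₕ = Nₕ/N = (0.1269, 0.2378, 0.2499, 0.3854).
x̄_st = Σ Wₕ·x̄ₕ = 0.1269·3.9 + 0.2378·4.2 + 0.2499·3.7 + 0.3854·4.0 ≈ 3.9599...
→ 3.96.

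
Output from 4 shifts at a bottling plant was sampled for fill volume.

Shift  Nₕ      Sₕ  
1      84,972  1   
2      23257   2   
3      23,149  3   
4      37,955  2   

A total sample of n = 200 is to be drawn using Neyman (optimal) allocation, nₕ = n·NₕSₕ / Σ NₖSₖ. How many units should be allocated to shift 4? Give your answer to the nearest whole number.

55

1: NₕSₕ = 84972·1 = 84972
2: NₕSₕ = 23257·2 = 46514
3: NₕSₕ = 23149·3 = 69447
4: NₕSₕ = 37955·2 = 75910
Σ NₕSₕ = 276843.
n_4 = 200·75910/276843 = 54.840... → 55.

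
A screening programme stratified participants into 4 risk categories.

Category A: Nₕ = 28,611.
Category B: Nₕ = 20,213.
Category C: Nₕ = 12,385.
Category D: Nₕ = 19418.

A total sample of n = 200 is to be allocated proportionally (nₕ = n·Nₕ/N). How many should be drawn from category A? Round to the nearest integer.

N = 28611 + 20213 + 12385 + 19418 = 80627.
n_A = 200·28611/80627 = 70.971... → 71.

71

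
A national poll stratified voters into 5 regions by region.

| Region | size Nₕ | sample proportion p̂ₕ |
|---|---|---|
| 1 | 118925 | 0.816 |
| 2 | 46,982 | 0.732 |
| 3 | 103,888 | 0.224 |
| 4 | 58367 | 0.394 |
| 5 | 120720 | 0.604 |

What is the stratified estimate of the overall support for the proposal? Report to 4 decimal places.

N = 118925 + 46982 + 103888 + 58367 + 120720 = 448882.
Overall proportion = Σ (Nₕ/N)·p̂ₕ.
Σ Nₕp̂ₕ = 97042.8 + 34390.824 + 23270.912 + 22996.598 + 72914.88 = 250616.014.
250616.014 / 448882 = 0.558312... → 0.5583.

0.5583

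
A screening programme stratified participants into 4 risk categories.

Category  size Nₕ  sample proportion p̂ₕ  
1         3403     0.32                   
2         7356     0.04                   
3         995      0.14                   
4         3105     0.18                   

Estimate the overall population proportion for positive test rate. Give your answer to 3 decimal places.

N = 3403 + 7356 + 995 + 3105 = 14859.
Overall proportion = Σ (Nₕ/N)·p̂ₕ.
Σ Nₕp̂ₕ = 1088.96 + 294.24 + 139.3 + 558.9 = 2081.4.
2081.4 / 14859 = 0.14008... → 0.140.

0.140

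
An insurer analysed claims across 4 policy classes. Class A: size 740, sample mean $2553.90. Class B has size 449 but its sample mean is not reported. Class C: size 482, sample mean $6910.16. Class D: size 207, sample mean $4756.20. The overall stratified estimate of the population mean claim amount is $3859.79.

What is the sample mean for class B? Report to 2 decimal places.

Σ Nₕx̄ₕ = N·μ, so 449·x̄_B = 1878·3859.79 − (740·2553.90 + 482·6910.16 + 207·4756.20).
= 7248685.62 − 6205116.52 = 1043569.1.
x̄_B = 1043569.1 / 449 = 2324.2073... → 2324.21.

2324.21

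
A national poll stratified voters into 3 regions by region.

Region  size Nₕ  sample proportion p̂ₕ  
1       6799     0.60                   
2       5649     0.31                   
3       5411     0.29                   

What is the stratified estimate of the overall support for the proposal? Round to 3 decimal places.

0.414

N = 6799 + 5649 + 5411 = 17859.
Overall proportion = Σ (Nₕ/N)·p̂ₕ.
Σ Nₕp̂ₕ = 4079.4 + 1751.19 + 1569.19 = 7399.78.
7399.78 / 17859 = 0.41434... → 0.414.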